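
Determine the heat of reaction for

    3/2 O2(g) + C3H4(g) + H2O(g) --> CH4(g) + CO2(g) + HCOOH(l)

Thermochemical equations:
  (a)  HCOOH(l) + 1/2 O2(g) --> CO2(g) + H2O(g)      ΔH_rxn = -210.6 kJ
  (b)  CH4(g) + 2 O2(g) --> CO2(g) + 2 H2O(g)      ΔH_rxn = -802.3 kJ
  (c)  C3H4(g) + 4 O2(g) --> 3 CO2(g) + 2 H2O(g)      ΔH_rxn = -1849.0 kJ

(a) reversed: +210.6 kJ
(b) reversed: +802.3 kJ
(c) as written: -1849.0 kJ
Summing the manipulated equations, ΔH_rxn = (-1)·(-210.6) + (-1)·(-802.3) + (1)·(-1849.0) = -836.1 kJ

ΔH_rxn = -836.1 kJ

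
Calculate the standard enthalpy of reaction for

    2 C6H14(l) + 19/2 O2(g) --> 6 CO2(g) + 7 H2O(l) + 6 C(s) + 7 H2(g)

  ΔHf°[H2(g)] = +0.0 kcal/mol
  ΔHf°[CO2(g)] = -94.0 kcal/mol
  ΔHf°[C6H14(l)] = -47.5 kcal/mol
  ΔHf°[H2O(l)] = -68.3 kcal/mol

ΔH° = -947.1 kcal/mol

Products: 6·(-94.0) + 7·(-68.3) + 6·(+0.0) + 7·(+0.0) = -1042.1
Reactants: 2·(-47.5) + 19/2·(+0.0) = -95.0
ΔH° = (-1042.1) − (-95.0) = -947.1 kcal/mol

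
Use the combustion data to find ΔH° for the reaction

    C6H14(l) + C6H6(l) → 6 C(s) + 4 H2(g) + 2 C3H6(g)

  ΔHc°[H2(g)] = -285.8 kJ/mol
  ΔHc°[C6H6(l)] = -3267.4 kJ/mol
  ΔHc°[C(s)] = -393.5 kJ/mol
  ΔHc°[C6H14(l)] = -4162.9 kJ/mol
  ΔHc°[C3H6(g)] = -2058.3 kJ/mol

Using ΔH = Σ nΔHc°(reactants) − Σ nΔHc°(products):
= [1·(-4162.9) + 1·(-3267.4)] − [6·(-393.5) + 4·(-285.8) + 2·(-2058.3)]
= 190.5 kJ/mol

ΔH° = 190.5 kJ/mol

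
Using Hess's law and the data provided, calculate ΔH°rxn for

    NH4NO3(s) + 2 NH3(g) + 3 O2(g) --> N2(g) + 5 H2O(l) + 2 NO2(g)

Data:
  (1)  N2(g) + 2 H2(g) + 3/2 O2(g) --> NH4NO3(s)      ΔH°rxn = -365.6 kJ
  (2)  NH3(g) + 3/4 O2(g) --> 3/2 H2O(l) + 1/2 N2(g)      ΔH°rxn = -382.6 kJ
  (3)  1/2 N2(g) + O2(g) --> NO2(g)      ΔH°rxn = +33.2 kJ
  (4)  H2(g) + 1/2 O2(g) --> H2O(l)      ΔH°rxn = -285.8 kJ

(1) reversed: +365.6 kJ
(2) × 2: (2)·(-382.6) = -765.2 kJ
(3) × 2: (2)·(+33.2) = +66.4 kJ
(4) × 2: (2)·(-285.8) = -571.6 kJ
Summing the manipulated equations, ΔH°rxn = (-1)·(-365.6) + (2)·(-382.6) + (2)·(+33.2) + (2)·(-285.8) = -904.8 kJ

ΔH°rxn = -904.8 kJ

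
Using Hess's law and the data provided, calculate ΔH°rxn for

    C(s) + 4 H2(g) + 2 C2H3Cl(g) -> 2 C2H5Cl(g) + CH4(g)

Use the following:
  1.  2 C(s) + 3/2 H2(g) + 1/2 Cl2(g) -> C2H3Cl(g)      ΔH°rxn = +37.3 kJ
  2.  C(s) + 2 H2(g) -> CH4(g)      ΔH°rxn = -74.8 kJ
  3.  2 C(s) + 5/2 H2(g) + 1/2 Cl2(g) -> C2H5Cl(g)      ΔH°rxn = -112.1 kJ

ΔH°rxn = -373.6 kJ

eq. 1 reversed and × 2 (reverse to put C2H3Cl(g) on the reactant side; ×2 to match 2 C2H3Cl(g) in the target): (-2)·(+37.3) = -74.6 kJ
eq. 2 as written (CH4(g) already on the product side): -74.8 kJ
eq. 3 × 2 (×2 to match 2 C2H5Cl(g) in the target): (2)·(-112.1) = -224.2 kJ
By Hess's law, ΔH°rxn = (-2)·(+37.3) + (1)·(-74.8) + (2)·(-112.1) = -373.6 kJ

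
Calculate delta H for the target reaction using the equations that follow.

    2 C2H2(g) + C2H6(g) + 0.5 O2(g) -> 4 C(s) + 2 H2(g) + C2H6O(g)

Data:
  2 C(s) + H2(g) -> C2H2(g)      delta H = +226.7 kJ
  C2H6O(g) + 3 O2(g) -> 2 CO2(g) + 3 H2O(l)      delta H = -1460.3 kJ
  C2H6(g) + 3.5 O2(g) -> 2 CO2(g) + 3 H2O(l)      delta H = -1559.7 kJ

equation 1 reversed and × 2: (-2)·(+226.7) = -453.4 kJ
equation 2 reversed: +1460.3 kJ
equation 3 as written: -1559.7 kJ
Since enthalpy is a state function, delta H = (-453.4) + (+1460.3) + (-1559.7) = -552.8 kJ

delta H = -552.8 kJ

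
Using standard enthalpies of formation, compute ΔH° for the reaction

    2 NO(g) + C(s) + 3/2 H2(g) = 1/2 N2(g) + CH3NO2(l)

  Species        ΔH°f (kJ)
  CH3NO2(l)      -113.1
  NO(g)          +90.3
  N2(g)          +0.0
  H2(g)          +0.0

ΔH° = -293.7 kJ

Products: 1/2·(+0.0) + 1·(-113.1) = -113.1
Reactants: 2·(+90.3) + 1·(+0.0) + 3/2·(+0.0) = +180.6
ΔH° = (-113.1) − (+180.6) = -293.7 kJ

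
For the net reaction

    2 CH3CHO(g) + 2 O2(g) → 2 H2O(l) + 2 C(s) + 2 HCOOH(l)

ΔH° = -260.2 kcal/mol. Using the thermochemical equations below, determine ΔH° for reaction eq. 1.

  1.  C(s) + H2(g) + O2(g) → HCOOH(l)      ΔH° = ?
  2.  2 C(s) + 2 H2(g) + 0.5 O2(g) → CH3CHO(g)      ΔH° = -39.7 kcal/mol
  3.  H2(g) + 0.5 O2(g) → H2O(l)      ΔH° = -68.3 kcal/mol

ΔH° = -101.5 kcal/mol

eq. 1 × 2: contributes 2·x
eq. 2 reversed and × 2: (-2)·(-39.7) = +79.4 kcal/mol
eq. 3 × 2: (2)·(-68.3) = -136.6 kcal/mol
-260.2 = (+79.4) + (-136.6) + 2·x
x = (-260.2 − (-57.2)) / (2) = -101.5 kcal/mol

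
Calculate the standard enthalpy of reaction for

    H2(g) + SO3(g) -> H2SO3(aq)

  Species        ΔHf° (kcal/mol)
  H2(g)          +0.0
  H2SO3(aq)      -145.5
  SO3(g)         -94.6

ΔH°rxn = Σ nΔHf°(products) − Σ nΔHf°(reactants).
Products: 1·(-145.5) = -145.5
Reactants: 1·(+0.0) + 1·(-94.6) = -94.6
ΔH°rxn = (-145.5) − (-94.6) = -50.9 kcal/mol

ΔH°rxn = -50.9 kcal/mol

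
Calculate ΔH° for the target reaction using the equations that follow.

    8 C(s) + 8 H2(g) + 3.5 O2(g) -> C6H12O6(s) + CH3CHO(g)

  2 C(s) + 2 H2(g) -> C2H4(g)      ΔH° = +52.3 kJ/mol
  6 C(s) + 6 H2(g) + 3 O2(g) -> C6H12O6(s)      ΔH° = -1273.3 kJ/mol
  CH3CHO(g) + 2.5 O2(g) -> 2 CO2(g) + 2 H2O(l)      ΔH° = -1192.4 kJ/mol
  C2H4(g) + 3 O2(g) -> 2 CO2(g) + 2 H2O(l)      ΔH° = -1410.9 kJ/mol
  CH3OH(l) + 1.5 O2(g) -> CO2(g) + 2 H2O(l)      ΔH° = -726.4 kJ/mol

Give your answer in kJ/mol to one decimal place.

ΔH° = -1439.5 kJ/mol

equation 1 as written: +52.3 kJ/mol
equation 2 as written (C6H12O6(s) already on the product side): -1273.3 kJ/mol
equation 3 reversed (reverse to put CH3CHO(g) on the product side): +1192.4 kJ/mol
equation 4 as written: -1410.9 kJ/mol
equation 5: not needed (CH3OH(l) appears nowhere else).
ΔH° = (+52.3) + (-1273.3) + (+1192.4) + (-1410.9) = -1439.5 kJ/mol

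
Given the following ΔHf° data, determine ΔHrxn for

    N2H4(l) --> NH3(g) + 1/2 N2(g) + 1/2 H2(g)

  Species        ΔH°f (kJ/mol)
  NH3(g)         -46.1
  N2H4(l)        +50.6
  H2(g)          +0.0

ΔH°rxn = Σ nΔHf°(products) − Σ nΔHf°(reactants).
Products: 1·(-46.1) + 1/2·(+0.0) + 1/2·(+0.0) = -46.1
Reactants: 1·(+50.6) = +50.6
ΔHrxn = (-46.1) − (+50.6) = -96.7 kJ/mol

ΔHrxn = -96.7 kJ/mol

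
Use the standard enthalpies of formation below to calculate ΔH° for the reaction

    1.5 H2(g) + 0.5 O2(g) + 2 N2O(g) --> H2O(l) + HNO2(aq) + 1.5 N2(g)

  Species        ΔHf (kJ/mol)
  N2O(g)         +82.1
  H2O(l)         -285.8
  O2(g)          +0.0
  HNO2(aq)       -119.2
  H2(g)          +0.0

ΔH° = -569.2 kJ/mol

Products: 1·(-285.8) + 1·(-119.2) + 3/2·(+0.0) = -405.0
Reactants: 3/2·(+0.0) + 1/2·(+0.0) + 2·(+82.1) = +164.2
ΔH° = (-405.0) − (+164.2) = -569.2 kJ/mol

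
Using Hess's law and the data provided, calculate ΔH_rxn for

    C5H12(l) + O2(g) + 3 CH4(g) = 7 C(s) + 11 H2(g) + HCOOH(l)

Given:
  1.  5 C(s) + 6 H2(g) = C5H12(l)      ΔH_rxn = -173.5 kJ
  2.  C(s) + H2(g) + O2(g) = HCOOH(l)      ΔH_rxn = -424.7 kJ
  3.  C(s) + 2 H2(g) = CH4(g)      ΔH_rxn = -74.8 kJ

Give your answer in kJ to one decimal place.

ΔH_rxn = -26.8 kJ

eq. 1 reversed (C5H12(l) must end up as a reactant): +173.5 kJ
eq. 2 as written (HCOOH(l) already on the product side): -424.7 kJ
eq. 3 reversed and × 3 (CH4(g) must end up as a reactant; ×3 to match 3 CH4(g) in the target): (-3)·(-74.8) = +224.4 kJ
Combining the equations, ΔH_rxn = (-1)·(-173.5) + (1)·(-424.7) + (-3)·(-74.8) = -26.8 kJ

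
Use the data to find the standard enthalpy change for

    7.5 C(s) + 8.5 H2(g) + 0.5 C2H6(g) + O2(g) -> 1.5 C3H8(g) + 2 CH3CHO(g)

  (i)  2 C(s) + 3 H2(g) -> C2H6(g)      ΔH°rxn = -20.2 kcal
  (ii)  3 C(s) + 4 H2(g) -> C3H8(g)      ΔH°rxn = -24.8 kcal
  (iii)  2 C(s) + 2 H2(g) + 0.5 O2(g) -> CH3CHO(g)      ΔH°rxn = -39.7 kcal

(i) reversed and × 1/2 (C2H6(g) must end up as a reactant; ×1/2 to match 1/2 C2H6(g) in the target): (-1/2)·(-20.2) = +10.1 kcal
(ii) × 3/2 (×3/2 to match 3/2 C3H8(g) in the target): (3/2)·(-24.8) = -37.2 kcal
(iii) × 2 (×2 to match 2 CH3CHO(g) in the target): (2)·(-39.7) = -79.4 kcal
Summing the manipulated equations, ΔH°rxn = (+10.1) + (-37.2) + (-79.4) = -106.5 kcal

ΔH°rxn = -106.5 kcal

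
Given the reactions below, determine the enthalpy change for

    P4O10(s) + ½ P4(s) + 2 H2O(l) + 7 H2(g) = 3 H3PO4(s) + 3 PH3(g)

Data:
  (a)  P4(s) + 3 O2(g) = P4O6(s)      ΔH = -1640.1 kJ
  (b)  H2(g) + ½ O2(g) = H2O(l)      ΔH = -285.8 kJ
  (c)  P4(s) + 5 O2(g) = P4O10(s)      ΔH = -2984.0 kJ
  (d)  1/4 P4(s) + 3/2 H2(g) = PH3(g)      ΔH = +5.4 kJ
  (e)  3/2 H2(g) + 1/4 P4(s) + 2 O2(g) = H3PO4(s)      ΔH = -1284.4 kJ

(a): not needed.
(b) reversed and × 2: (-2)·(-285.8) = +571.6 kJ
(c) reversed: +2984.0 kJ
(d) × 3: (3)·(+5.4) = +16.2 kJ
(e) × 3: (3)·(-1284.4) = -3853.2 kJ
ΔH = (-2)·(-285.8) + (-1)·(-2984.0) + (3)·(+5.4) + (3)·(-1284.4) = -281.4 kJ

ΔH = -281.4 kJ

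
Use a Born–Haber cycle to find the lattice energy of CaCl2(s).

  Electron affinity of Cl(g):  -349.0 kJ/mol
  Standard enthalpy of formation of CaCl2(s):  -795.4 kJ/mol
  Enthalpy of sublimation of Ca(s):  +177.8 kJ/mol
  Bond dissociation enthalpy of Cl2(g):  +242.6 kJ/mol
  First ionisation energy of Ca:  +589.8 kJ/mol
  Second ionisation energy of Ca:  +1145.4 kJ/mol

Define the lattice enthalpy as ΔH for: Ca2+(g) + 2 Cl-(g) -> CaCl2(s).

ΔHf° = 1·ΔHsub + 1·(ΣIE) + 1·D(Cl2) + 2·EA + U
-795.4 = 1·(+177.8) + 1·(+1735.2) + 1·(+242.6) + 2·(-349.0) + U
U = -795.4 − (+1457.6) = -2253.0 kJ/mol

U = -2253.0 kJ/mol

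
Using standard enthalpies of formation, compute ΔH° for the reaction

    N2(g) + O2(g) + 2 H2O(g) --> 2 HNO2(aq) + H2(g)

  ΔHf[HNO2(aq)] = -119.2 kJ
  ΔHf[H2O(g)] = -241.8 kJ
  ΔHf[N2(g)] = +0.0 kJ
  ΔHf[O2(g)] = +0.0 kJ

ΔH°rxn = Σ nΔHf°(products) − Σ nΔHf°(reactants).
Products: 2·(-119.2) + 1·(+0.0) = -238.4
Reactants: 1·(+0.0) + 1·(+0.0) + 2·(-241.8) = -483.6
ΔH° = (-238.4) − (-483.6) = 245.2 kJ

ΔH° = 245.2 kJ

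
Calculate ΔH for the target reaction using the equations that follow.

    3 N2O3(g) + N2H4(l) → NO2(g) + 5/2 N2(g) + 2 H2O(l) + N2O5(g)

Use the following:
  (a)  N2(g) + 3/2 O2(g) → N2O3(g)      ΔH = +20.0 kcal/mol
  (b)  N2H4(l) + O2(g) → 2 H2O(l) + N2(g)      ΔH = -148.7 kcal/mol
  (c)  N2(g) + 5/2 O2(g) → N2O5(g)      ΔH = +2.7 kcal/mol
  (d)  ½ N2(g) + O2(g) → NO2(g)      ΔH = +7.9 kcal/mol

ΔH = -198.1 kcal/mol

(a) reversed and × 3: (-3)·(+20.0) = -60.0 kcal/mol
(b) as written: -148.7 kcal/mol
(c) as written: +2.7 kcal/mol
(d) as written: +7.9 kcal/mol
Combining the equations, ΔH = (-60.0) + (-148.7) + (+2.7) + (+7.9) = -198.1 kcal/mol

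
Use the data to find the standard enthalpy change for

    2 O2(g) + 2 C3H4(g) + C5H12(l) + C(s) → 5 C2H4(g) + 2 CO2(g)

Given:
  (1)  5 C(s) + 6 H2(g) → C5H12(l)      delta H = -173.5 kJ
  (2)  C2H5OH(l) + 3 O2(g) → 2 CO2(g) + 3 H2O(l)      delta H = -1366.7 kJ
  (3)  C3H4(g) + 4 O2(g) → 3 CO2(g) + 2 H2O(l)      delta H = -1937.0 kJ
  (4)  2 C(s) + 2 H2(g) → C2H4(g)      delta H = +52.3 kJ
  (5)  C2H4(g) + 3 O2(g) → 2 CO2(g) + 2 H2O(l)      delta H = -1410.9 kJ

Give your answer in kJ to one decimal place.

(1) reversed (reverse to put C5H12(l) on the reactant side): +173.5 kJ
(2): not needed (C2H5OH(l) appears nowhere else).
(3) × 2 (×2 to match 2 C3H4(g) in the target): (2)·(-1937.0) = -3874.0 kJ
(4) × 3: (3)·(+52.3) = +156.9 kJ
(5) reversed and × 2: (-2)·(-1410.9) = +2821.8 kJ
Summing the manipulated equations, delta H = (+173.5) + (-3874.0) + (+156.9) + (+2821.8) = -721.8 kJ

delta H = -721.8 kJ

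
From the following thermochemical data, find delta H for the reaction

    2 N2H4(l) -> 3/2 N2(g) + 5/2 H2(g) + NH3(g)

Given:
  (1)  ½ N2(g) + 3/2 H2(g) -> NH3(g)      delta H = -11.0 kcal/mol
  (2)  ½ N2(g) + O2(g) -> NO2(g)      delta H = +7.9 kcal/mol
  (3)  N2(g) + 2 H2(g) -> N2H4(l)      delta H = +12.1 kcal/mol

delta H = -35.2 kcal/mol

(1) as written (NH3(g) already on the product side): -11.0 kcal/mol
(2): not needed (O2(g) appears nowhere else).
(3) reversed and × 2 (reverse to put N2H4(l) on the reactant side; ×2 to match 2 N2H4(l) in the target): (-2)·(+12.1) = -24.2 kcal/mol
delta H = (1)·(-11.0) + (-2)·(+12.1) = -35.2 kcal/mol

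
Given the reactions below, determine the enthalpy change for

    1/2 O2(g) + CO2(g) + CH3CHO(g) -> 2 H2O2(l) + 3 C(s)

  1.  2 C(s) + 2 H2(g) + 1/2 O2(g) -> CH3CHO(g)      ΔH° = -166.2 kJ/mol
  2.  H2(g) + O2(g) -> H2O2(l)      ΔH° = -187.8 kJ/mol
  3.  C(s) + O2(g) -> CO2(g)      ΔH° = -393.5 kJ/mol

ΔH° = 184.1 kJ/mol

eq. 1 reversed (CH3CHO(g) must end up as a reactant): +166.2 kJ/mol
eq. 2 × 2 (×2 to match 2 H2O2(l) in the target): (2)·(-187.8) = -375.6 kJ/mol
eq. 3 reversed (CO2(g) must end up as a reactant): +393.5 kJ/mol
Combining the equations, ΔH° = (+166.2) + (-375.6) + (+393.5) = 184.1 kJ/mol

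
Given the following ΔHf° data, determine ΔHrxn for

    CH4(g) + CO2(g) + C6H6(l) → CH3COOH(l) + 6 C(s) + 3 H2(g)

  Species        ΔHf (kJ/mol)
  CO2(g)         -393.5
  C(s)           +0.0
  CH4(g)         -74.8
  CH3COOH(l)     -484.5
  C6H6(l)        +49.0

ΔHrxn = -65.2 kJ/mol

ΔH°rxn = Σ nΔHf°(products) − Σ nΔHf°(reactants).
Products: 1·(-484.5) + 6·(+0.0) + 3·(+0.0) = -484.5
Reactants: 1·(-74.8) + 1·(-393.5) + 1·(+49.0) = -419.3
ΔHrxn = (-484.5) − (-419.3) = -65.2 kJ/mol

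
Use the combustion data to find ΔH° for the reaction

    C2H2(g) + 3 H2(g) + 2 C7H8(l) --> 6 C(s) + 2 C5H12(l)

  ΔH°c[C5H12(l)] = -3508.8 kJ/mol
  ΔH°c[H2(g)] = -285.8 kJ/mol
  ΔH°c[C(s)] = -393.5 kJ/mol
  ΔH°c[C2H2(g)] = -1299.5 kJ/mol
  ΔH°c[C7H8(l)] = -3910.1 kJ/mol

ΔH° = -598.5 kJ/mol

Using ΔH = Σ nΔHc°(reactants) − Σ nΔHc°(products):
= [1·(-1299.5) + 3·(-285.8) + 2·(-3910.1)] − [6·(-393.5) + 2·(-3508.8)]
= -598.5 kJ/mol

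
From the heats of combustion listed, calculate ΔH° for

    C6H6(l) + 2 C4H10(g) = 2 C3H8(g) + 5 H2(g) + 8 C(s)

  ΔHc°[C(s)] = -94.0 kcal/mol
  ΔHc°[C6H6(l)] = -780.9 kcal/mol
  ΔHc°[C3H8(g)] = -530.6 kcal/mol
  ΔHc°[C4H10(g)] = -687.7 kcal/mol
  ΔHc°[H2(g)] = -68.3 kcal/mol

ΔH° = -1.6 kcal/mol

Using ΔH = Σ nΔHc°(reactants) − Σ nΔHc°(products):
= [1·(-780.9) + 2·(-687.7)] − [2·(-530.6) + 5·(-68.3) + 8·(-94.0)]
= -1.6 kcal/mol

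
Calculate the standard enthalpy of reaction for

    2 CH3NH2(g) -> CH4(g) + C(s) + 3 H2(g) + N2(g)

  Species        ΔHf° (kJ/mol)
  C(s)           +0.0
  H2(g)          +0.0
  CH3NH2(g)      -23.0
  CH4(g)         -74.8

ΔH_rxn = -28.8 kJ/mol

Products: 1·(-74.8) + 1·(+0.0) + 3·(+0.0) + 1·(+0.0) = -74.8
Reactants: 2·(-23.0) = -46.0
ΔH_rxn = (-74.8) − (-46.0) = -28.8 kJ/mol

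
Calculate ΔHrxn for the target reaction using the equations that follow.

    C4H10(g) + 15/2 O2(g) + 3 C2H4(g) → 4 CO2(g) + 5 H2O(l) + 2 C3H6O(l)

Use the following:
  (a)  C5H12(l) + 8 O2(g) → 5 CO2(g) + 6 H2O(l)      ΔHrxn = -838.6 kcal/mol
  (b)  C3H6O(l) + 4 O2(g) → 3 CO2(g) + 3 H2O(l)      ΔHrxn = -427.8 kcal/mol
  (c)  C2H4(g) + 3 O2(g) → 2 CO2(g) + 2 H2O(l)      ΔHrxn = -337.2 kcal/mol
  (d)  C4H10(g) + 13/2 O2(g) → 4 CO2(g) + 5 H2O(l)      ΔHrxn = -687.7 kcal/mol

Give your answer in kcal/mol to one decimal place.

ΔHrxn = -843.7 kcal/mol

(a): not needed (C5H12(l) appears nowhere else).
(b) reversed and × 2 (C3H6O(l) must end up as a product; ×2 to match 2 C3H6O(l) in the target): (-2)·(-427.8) = +855.6 kcal/mol
(c) × 3 (scale by 3 for the 3 C2H4(g)): (3)·(-337.2) = -1011.6 kcal/mol
(d) as written (C4H10(g) already on the reactant side): -687.7 kcal/mol
Summing the manipulated equations, ΔHrxn = (-2)·(-427.8) + (3)·(-337.2) + (1)·(-687.7) = -843.7 kcal/mol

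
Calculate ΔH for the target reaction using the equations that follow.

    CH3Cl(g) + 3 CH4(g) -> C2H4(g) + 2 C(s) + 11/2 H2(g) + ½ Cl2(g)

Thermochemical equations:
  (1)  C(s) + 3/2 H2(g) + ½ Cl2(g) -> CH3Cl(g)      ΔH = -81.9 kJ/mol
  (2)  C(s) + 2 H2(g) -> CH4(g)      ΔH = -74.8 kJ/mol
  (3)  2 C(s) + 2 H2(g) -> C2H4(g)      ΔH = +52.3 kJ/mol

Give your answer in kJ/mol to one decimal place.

ΔH = 358.6 kJ/mol

(1) reversed: +81.9 kJ/mol
(2) reversed and × 3: (-3)·(-74.8) = +224.4 kJ/mol
(3) as written: +52.3 kJ/mol
Summing the manipulated equations, ΔH = (+81.9) + (+224.4) + (+52.3) = 358.6 kJ/mol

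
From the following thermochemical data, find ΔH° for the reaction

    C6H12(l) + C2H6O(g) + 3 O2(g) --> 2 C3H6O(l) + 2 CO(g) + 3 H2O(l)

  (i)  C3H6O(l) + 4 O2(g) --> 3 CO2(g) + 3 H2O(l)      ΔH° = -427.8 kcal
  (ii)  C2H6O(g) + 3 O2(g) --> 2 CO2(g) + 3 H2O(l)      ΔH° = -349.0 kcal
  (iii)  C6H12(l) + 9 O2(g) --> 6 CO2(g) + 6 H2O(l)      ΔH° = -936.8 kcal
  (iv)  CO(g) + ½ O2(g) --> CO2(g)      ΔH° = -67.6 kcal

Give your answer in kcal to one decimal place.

(i) reversed and × 2: (-2)·(-427.8) = +855.6 kcal
(ii) as written: -349.0 kcal
(iii) as written: -936.8 kcal
(iv) reversed and × 2: (-2)·(-67.6) = +135.2 kcal
Since enthalpy is a state function, ΔH° = (-2)·(-427.8) + (1)·(-349.0) + (1)·(-936.8) + (-2)·(-67.6) = -295.0 kcal

ΔH° = -295.0 kcal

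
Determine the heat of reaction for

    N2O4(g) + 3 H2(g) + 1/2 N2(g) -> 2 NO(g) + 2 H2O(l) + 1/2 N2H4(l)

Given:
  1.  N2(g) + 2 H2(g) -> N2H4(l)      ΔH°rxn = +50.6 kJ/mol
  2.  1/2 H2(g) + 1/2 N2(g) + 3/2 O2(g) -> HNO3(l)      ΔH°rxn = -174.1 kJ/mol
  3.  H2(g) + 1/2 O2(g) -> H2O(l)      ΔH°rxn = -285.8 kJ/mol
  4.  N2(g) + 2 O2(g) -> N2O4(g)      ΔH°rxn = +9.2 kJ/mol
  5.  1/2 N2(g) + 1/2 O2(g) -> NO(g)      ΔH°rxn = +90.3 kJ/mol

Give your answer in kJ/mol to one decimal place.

eq. 1 × 1/2: (1/2)·(+50.6) = +25.3 kJ/mol
eq. 2: not needed.
eq. 3 × 2: (2)·(-285.8) = -571.6 kJ/mol
eq. 4 reversed: -9.2 kJ/mol
eq. 5 × 2: (2)·(+90.3) = +180.6 kJ/mol
ΔH°rxn = (1/2)·(+50.6) + (2)·(-285.8) + (-1)·(+9.2) + (2)·(+90.3) = -374.9 kJ/mol

ΔH°rxn = -374.9 kJ/mol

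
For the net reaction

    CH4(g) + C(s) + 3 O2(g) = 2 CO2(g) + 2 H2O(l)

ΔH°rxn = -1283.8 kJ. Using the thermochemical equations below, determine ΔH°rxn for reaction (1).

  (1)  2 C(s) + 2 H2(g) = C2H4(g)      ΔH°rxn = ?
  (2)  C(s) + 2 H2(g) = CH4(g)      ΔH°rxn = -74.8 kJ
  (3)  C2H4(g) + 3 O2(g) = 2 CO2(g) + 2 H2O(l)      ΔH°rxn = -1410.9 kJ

(1) as written: contributes x
(2) reversed (reverse to put CH4(g) on the reactant side): +74.8 kJ
(3) as written (CO2(g) already on the product side): -1410.9 kJ
-1283.8 = (+74.8) + (-1410.9) + x
x = (-1283.8 − (-1336.1)) / (1) = 52.3 kJ

ΔH°rxn = 52.3 kJ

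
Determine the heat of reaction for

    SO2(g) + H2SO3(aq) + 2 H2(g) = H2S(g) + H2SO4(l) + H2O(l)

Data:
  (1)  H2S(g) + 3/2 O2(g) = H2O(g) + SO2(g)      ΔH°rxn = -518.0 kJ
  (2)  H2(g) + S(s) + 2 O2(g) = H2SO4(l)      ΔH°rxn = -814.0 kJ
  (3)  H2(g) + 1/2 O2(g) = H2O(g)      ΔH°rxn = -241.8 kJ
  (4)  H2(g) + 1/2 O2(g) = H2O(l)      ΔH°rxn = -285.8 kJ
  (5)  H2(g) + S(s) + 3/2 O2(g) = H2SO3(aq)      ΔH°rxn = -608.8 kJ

ΔH°rxn = -214.8 kJ

(1) reversed: +518.0 kJ
(2) as written: -814.0 kJ
(3) as written: -241.8 kJ
(4) as written: -285.8 kJ
(5) reversed: +608.8 kJ
Combining the equations, ΔH°rxn = (-1)·(-518.0) + (1)·(-814.0) + (1)·(-241.8) + (1)·(-285.8) + (-1)·(-608.8) = -214.8 kJ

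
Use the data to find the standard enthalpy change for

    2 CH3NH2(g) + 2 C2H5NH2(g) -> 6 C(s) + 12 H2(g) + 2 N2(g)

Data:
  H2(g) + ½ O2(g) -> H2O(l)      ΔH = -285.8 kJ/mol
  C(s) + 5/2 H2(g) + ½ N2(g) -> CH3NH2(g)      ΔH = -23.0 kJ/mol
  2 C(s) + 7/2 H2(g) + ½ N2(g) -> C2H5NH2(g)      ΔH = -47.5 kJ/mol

ΔH = 141.0 kJ/mol

equation 1: not needed.
equation 2 reversed and × 2: (-2)·(-23.0) = +46.0 kJ/mol
equation 3 reversed and × 2: (-2)·(-47.5) = +95.0 kJ/mol
ΔH = (+46.0) + (+95.0) = 141.0 kJ/mol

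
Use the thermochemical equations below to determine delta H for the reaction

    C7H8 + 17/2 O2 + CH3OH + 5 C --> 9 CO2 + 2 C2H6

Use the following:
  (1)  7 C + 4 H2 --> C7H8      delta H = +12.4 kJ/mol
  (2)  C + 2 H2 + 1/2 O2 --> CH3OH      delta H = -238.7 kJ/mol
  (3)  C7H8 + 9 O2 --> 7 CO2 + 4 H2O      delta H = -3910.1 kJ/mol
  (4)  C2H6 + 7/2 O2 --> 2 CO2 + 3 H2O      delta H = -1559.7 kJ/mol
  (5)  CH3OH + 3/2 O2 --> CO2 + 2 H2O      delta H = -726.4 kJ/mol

delta H = -3484.6 kJ/mol

(1) as written: +12.4 kJ/mol
(2) reversed and × 2: (-2)·(-238.7) = +477.4 kJ/mol
(3) × 2: (2)·(-3910.1) = -7820.2 kJ/mol
(4) reversed and × 2 (reverse to put C2H6 on the product side; scale by 2 for the 2 C2H6): (-2)·(-1559.7) = +3119.4 kJ/mol
(5) reversed: +726.4 kJ/mol
Combining the equations, delta H = (1)·(+12.4) + (-2)·(-238.7) + (2)·(-3910.1) + (-2)·(-1559.7) + (-1)·(-726.4) = -3484.6 kJ/mol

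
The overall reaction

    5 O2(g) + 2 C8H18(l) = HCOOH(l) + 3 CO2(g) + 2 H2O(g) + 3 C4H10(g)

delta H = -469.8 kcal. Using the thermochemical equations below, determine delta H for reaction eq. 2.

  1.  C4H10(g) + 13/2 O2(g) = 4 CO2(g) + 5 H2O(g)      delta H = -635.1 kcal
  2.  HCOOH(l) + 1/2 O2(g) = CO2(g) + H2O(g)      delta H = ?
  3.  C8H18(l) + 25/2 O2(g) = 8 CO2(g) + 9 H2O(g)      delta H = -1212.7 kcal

delta H = -50.3 kcal

eq. 1 reversed and × 3: (-3)·(-635.1) = +1905.3 kcal
eq. 2 reversed: contributes −x
eq. 3 × 2: (2)·(-1212.7) = -2425.4 kcal
-469.8 = (+1905.3) + (-2425.4) − x
x = (-469.8 − (-520.1)) / (-1) = -50.3 kcal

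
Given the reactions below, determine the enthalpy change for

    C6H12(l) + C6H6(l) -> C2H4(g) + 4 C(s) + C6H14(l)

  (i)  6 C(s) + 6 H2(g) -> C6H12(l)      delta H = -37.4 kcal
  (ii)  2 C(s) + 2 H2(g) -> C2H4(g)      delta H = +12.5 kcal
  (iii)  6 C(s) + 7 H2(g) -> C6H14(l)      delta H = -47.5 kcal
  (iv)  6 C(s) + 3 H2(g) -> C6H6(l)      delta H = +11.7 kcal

(i) reversed: +37.4 kcal
(ii) as written: +12.5 kcal
(iii) as written: -47.5 kcal
(iv) reversed: -11.7 kcal
By Hess's law, delta H = (+37.4) + (+12.5) + (-47.5) + (-11.7) = -9.3 kcal

delta H = -9.3 kcal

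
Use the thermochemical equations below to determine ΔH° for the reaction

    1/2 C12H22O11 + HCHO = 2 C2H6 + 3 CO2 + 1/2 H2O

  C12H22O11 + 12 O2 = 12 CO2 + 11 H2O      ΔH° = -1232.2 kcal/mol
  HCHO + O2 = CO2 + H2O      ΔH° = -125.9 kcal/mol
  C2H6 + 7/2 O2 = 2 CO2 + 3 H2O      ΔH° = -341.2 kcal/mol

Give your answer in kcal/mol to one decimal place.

equation 1 × 1/2 (scale by 1/2 for the 1/2 C12H22O11): (1/2)·(-1232.2) = -616.1 kcal/mol
equation 2 as written (HCHO already on the reactant side): -125.9 kcal/mol
equation 3 reversed and × 2 (reverse to put C2H6 on the product side; ×2 to match 2 C2H6 in the target): (-2)·(-341.2) = +682.4 kcal/mol
ΔH° = (1/2)·(-1232.2) + (1)·(-125.9) + (-2)·(-341.2) = -59.6 kcal/mol

ΔH° = -59.6 kcal/mol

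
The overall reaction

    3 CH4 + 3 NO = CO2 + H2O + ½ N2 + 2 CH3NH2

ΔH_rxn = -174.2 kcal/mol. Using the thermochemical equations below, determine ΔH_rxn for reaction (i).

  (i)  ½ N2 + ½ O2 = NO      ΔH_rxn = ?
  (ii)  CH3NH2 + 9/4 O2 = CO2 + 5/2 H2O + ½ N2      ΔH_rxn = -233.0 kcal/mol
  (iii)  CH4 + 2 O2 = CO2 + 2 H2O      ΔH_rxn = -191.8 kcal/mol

(i) reversed and × 3: contributes −3·x
(ii) reversed and × 2: (-2)·(-233.0) = +466.0 kcal/mol
(iii) × 3: (3)·(-191.8) = -575.4 kcal/mol
-174.2 = (+466.0) + (-575.4) − 3·x
x = (-174.2 − (-109.4)) / (-3) = 21.6 kcal/mol

ΔH_rxn = 21.6 kcal/mol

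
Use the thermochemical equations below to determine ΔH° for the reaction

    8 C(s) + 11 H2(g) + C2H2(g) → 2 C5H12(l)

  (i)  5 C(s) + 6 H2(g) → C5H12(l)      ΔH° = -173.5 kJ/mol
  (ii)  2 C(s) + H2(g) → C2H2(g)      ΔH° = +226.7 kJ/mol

(i) × 2: (2)·(-173.5) = -347.0 kJ/mol
(ii) reversed: -226.7 kJ/mol
Combining the equations, ΔH° = (2)·(-173.5) + (-1)·(+226.7) = -573.7 kJ/mol

ΔH° = -573.7 kJ/mol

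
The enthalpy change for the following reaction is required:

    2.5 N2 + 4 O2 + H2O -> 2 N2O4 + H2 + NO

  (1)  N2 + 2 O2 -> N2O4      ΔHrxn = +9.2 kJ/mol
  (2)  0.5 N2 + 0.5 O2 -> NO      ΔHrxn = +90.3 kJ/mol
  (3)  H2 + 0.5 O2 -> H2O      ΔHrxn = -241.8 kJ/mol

ΔHrxn = 350.5 kJ/mol

(1) × 2 (×2 to match 2 N2O4 in the target): (2)·(+9.2) = +18.4 kJ/mol
(2) as written (NO already on the product side): +90.3 kJ/mol
(3) reversed (reverse to put H2O on the reactant side): +241.8 kJ/mol
Summing the manipulated equations, ΔHrxn = (+18.4) + (+90.3) + (+241.8) = 350.5 kJ/mol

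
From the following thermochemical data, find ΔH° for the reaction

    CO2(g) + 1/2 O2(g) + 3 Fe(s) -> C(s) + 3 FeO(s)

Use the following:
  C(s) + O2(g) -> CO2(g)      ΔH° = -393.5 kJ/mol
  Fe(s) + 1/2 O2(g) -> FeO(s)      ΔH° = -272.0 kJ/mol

ΔH° = -422.5 kJ/mol

equation 1 reversed (reverse to put CO2(g) on the reactant side): +393.5 kJ/mol
equation 2 × 3 (scale by 3 for the 3 FeO(s)): (3)·(-272.0) = -816.0 kJ/mol
ΔH° = (+393.5) + (-816.0) = -422.5 kJ/mol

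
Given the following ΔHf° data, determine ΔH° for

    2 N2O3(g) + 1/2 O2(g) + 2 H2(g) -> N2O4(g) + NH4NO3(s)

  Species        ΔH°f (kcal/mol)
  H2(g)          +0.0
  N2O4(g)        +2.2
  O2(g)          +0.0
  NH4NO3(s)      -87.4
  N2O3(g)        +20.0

ΔH° = -125.2 kcal/mol

ΔH°rxn = Σ nΔHf°(products) − Σ nΔHf°(reactants).
Products: 1·(+2.2) + 1·(-87.4) = -85.2
Reactants: 2·(+20.0) + 1/2·(+0.0) + 2·(+0.0) = +40.0
ΔH° = (-85.2) − (+40.0) = -125.2 kcal/mol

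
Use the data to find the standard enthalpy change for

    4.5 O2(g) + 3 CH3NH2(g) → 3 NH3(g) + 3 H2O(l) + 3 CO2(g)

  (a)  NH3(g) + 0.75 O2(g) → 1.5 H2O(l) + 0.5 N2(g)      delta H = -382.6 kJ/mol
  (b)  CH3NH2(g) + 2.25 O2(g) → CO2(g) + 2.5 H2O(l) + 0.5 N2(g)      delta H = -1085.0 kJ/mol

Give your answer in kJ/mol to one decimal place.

(a) reversed and × 3: (-3)·(-382.6) = +1147.8 kJ/mol
(b) × 3: (3)·(-1085.0) = -3255.0 kJ/mol
Since enthalpy is a state function, delta H = (-3)·(-382.6) + (3)·(-1085.0) = -2107.2 kJ/mol

delta H = -2107.2 kJ/mol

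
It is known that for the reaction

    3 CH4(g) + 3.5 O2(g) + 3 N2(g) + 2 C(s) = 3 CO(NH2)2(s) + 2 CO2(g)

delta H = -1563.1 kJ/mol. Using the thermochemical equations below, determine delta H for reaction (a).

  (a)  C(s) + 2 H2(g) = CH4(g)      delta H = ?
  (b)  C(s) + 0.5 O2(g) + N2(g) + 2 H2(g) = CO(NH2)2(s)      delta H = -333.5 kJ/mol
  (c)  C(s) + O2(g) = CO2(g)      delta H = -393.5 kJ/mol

delta H = -74.8 kJ/mol

(a) reversed and × 3 (reverse to put CH4(g) on the reactant side; ×3 to match 3 CH4(g) in the target): contributes −3·x
(b) × 3 (×3 to match 3 CO(NH2)2(s) in the target): (3)·(-333.5) = -1000.5 kJ/mol
(c) × 2 (scale by 2 for the 2 CO2(g)): (2)·(-393.5) = -787.0 kJ/mol
-1563.1 = (-1000.5) + (-787.0) − 3·x
x = (-1563.1 − (-1787.5)) / (-3) = -74.8 kJ/mol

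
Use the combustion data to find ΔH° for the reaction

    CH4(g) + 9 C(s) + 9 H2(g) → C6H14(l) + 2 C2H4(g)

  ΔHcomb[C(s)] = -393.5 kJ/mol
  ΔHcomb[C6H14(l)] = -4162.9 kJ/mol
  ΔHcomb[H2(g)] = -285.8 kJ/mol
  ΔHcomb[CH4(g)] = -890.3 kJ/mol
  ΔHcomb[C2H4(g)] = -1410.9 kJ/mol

ΔH° = -19.3 kJ/mol

With combustion enthalpies, reactants minus products:
= [1·(-890.3) + 9·(-393.5) + 9·(-285.8)] − [1·(-4162.9) + 2·(-1410.9)]
= -19.3 kJ/mol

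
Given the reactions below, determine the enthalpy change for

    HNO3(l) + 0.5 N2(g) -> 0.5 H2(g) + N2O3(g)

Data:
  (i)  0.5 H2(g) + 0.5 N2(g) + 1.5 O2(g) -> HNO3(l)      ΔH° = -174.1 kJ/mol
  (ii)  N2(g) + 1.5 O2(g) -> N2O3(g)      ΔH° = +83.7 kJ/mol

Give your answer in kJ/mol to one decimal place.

ΔH° = 257.8 kJ/mol

(i) reversed: +174.1 kJ/mol
(ii) as written: +83.7 kJ/mol
Summing the manipulated equations, ΔH° = (-1)·(-174.1) + (1)·(+83.7) = 257.8 kJ/mol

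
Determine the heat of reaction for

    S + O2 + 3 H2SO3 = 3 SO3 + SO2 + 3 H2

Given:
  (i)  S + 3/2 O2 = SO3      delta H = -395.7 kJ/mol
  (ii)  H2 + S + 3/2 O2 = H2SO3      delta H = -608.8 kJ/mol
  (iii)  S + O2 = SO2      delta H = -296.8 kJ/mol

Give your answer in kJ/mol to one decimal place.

(i) × 3: (3)·(-395.7) = -1187.1 kJ/mol
(ii) reversed and × 3: (-3)·(-608.8) = +1826.4 kJ/mol
(iii) as written: -296.8 kJ/mol
Combining the equations, delta H = (3)·(-395.7) + (-3)·(-608.8) + (1)·(-296.8) = 342.5 kJ/mol

delta H = 342.5 kJ/mol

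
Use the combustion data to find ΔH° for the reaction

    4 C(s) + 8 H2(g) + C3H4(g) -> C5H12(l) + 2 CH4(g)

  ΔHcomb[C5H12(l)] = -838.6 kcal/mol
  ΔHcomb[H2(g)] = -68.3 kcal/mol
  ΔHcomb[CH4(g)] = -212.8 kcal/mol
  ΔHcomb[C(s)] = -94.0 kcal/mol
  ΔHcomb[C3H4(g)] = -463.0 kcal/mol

ΔH° = -121.2 kcal/mol

With combustion enthalpies, reactants minus products:
= [4·(-94.0) + 8·(-68.3) + 1·(-463.0)] − [1·(-838.6) + 2·(-212.8)]
= -121.2 kcal/mol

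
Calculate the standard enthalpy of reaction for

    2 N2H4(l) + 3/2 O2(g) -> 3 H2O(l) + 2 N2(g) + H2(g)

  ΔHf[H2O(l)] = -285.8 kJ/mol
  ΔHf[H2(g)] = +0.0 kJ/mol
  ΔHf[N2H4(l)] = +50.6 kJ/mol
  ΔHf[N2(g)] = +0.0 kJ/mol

Products: 3·(-285.8) + 2·(+0.0) + 1·(+0.0) = -857.4
Reactants: 2·(+50.6) + 3/2·(+0.0) = +101.2
ΔH°rxn = (-857.4) − (+101.2) = -958.6 kJ/mol

ΔH°rxn = -958.6 kJ/mol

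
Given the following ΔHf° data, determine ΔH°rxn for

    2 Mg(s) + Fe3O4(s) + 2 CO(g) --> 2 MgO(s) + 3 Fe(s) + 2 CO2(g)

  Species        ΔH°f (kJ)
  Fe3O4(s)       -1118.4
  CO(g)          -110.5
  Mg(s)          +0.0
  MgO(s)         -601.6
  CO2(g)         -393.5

ΔH°rxn = Σ nΔHf°(products) − Σ nΔHf°(reactants).
Products: 2·(-601.6) + 3·(+0.0) + 2·(-393.5) = -1990.2
Reactants: 2·(+0.0) + 1·(-1118.4) + 2·(-110.5) = -1339.4
ΔH°rxn = (-1990.2) − (-1339.4) = -650.8 kJ

ΔH°rxn = -650.8 kJ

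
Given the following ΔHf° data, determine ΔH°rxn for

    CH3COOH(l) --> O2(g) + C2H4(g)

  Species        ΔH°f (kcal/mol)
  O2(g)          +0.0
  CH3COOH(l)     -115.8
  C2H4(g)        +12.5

Products: 1·(+0.0) + 1·(+12.5) = +12.5
Reactants: 1·(-115.8) = -115.8
ΔH°rxn = (+12.5) − (-115.8) = 128.3 kcal/mol

ΔH°rxn = 128.3 kcal/mol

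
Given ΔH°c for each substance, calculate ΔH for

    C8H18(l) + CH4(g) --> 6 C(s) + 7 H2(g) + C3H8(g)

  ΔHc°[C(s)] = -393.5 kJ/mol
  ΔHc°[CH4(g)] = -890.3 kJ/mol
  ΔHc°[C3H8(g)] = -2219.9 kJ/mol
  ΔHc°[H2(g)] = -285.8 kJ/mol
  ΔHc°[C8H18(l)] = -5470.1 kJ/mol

With combustion enthalpies, reactants minus products:
= [1·(-5470.1) + 1·(-890.3)] − [6·(-393.5) + 7·(-285.8) + 1·(-2219.9)]
= 221.1 kJ/mol

ΔH = 221.1 kJ/mol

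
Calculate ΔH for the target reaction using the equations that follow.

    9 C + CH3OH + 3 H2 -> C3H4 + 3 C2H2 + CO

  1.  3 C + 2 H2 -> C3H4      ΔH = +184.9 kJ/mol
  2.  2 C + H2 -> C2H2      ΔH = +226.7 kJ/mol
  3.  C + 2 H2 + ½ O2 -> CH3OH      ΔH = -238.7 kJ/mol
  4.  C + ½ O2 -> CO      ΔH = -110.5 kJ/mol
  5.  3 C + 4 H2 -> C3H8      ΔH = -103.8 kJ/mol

eq. 1 as written (C3H4 already on the product side): +184.9 kJ/mol
eq. 2 × 3 (scale by 3 for the 3 C2H2): (3)·(+226.7) = +680.1 kJ/mol
eq. 3 reversed (reverse to put CH3OH on the reactant side): +238.7 kJ/mol
eq. 4 as written (CO already on the product side): -110.5 kJ/mol
eq. 5: not needed (C3H8 appears nowhere else).
ΔH = (1)·(+184.9) + (3)·(+226.7) + (-1)·(-238.7) + (1)·(-110.5) = 993.2 kJ/mol

ΔH = 993.2 kJ/mol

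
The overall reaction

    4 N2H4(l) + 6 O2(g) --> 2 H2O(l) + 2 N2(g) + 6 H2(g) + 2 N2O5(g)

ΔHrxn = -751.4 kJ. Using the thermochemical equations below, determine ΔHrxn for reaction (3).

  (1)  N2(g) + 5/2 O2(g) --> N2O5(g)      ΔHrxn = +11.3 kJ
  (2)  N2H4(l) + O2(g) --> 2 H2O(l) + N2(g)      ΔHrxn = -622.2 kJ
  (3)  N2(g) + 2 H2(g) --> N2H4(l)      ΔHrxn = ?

ΔHrxn = 50.6 kJ

(1) × 2: (2)·(+11.3) = +22.6 kJ
(2) as written: -622.2 kJ
(3) reversed and × 3: contributes −3·x
-751.4 = (+22.6) + (-622.2) − 3·x
x = (-751.4 − (-599.6)) / (-3) = 50.6 kJ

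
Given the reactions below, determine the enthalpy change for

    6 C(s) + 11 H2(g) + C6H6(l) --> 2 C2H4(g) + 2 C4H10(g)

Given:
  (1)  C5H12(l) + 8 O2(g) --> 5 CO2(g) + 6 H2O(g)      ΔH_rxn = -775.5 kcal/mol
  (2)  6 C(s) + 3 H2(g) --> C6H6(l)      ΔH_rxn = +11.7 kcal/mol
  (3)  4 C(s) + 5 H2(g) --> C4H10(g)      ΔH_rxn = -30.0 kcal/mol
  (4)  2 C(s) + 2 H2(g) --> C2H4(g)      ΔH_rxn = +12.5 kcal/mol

ΔH_rxn = -46.7 kcal/mol

(1): not needed.
(2) reversed: -11.7 kcal/mol
(3) × 2: (2)·(-30.0) = -60.0 kcal/mol
(4) × 2: (2)·(+12.5) = +25.0 kcal/mol
Since enthalpy is a state function, ΔH_rxn = (-1)·(+11.7) + (2)·(-30.0) + (2)·(+12.5) = -46.7 kcal/mol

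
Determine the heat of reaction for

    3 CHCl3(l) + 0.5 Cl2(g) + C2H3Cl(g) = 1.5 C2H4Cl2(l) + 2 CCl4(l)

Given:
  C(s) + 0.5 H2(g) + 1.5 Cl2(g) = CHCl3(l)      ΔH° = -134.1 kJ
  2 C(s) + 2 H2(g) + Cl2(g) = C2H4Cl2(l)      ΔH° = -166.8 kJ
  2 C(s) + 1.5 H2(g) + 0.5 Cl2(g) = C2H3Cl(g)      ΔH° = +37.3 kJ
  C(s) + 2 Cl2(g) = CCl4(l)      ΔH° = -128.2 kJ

equation 1 reversed and × 3: (-3)·(-134.1) = +402.3 kJ
equation 2 × 3/2: (3/2)·(-166.8) = -250.2 kJ
equation 3 reversed: -37.3 kJ
equation 4 × 2: (2)·(-128.2) = -256.4 kJ
ΔH° = (-3)·(-134.1) + (3/2)·(-166.8) + (-1)·(+37.3) + (2)·(-128.2) = -141.6 kJ

ΔH° = -141.6 kJ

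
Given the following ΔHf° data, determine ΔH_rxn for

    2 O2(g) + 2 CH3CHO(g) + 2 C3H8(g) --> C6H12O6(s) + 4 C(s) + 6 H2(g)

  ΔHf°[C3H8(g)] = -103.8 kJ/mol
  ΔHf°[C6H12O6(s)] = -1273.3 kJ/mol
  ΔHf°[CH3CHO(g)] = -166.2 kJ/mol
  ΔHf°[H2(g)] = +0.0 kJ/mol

Products: 1·(-1273.3) + 4·(+0.0) + 6·(+0.0) = -1273.3
Reactants: 2·(+0.0) + 2·(-166.2) + 2·(-103.8) = -540.0
ΔH_rxn = (-1273.3) − (-540.0) = -733.3 kJ/mol

ΔH_rxn = -733.3 kJ/mol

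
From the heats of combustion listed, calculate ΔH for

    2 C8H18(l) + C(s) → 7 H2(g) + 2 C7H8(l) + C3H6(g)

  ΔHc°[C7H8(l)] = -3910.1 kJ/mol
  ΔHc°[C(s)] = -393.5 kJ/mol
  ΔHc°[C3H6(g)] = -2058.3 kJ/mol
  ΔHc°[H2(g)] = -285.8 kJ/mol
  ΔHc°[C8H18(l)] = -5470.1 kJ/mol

With combustion enthalpies, reactants minus products:
= [2·(-5470.1) + 1·(-393.5)] − [7·(-285.8) + 2·(-3910.1) + 1·(-2058.3)]
= 545.4 kJ/mol

ΔH = 545.4 kJ/mol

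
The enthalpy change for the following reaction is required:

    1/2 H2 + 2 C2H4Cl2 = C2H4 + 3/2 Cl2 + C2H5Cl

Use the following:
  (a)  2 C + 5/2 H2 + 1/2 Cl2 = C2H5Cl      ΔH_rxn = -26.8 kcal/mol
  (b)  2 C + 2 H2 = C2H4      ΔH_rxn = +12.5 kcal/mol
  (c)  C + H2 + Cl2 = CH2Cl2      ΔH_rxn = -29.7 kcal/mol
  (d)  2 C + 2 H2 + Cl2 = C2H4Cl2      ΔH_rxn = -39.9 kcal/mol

(a) as written: -26.8 kcal/mol
(b) as written: +12.5 kcal/mol
(c): not needed.
(d) reversed and × 2: (-2)·(-39.9) = +79.8 kcal/mol
ΔH_rxn = (-26.8) + (+12.5) + (+79.8) = 65.5 kcal/mol

ΔH_rxn = 65.5 kcal/mol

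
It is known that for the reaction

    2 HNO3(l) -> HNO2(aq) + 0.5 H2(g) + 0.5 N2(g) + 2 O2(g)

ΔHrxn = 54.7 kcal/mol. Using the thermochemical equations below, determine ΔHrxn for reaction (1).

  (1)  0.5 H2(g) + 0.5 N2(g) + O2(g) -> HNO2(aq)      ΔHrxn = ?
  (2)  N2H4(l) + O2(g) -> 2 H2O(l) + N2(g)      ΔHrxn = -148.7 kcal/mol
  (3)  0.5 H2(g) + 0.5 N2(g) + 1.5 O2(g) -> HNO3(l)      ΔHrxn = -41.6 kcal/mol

ΔHrxn = -28.5 kcal/mol

(1) as written (HNO2(aq) already on the product side): contributes x
(2): not needed (N2H4(l) appears nowhere else).
(3) reversed and × 2 (HNO3(l) must end up as a reactant; scale by 2 for the 2 HNO3(l)): (-2)·(-41.6) = +83.2 kcal/mol
+54.7 = (+83.2) + x
x = (+54.7 − (+83.2)) / (1) = -28.5 kcal/mol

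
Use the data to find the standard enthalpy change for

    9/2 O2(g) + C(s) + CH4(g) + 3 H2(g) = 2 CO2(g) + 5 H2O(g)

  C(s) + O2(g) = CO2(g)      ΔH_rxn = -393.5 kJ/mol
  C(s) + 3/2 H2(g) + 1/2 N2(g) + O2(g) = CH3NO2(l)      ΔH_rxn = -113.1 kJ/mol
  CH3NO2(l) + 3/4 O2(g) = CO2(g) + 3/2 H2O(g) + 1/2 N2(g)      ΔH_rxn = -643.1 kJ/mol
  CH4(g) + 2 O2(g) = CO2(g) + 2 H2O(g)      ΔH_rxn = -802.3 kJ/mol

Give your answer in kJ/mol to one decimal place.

ΔH_rxn = -1921.2 kJ/mol

equation 1 reversed: +393.5 kJ/mol
equation 2 × 2: (2)·(-113.1) = -226.2 kJ/mol
equation 3 × 2: (2)·(-643.1) = -1286.2 kJ/mol
equation 4 as written: -802.3 kJ/mol
ΔH_rxn = (+393.5) + (-226.2) + (-1286.2) + (-802.3) = -1921.2 kJ/mol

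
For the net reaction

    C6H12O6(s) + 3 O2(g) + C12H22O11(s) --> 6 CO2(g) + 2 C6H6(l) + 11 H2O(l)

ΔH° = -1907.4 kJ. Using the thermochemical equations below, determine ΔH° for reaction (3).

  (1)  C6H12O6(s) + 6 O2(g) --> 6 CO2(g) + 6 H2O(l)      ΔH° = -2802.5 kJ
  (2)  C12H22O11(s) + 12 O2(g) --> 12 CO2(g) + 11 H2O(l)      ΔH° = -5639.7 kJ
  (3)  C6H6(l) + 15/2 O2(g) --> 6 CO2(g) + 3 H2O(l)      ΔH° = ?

ΔH° = -3267.4 kJ

(1) as written: -2802.5 kJ
(2) as written: -5639.7 kJ
(3) reversed and × 2: contributes −2·x
-1907.4 = (-2802.5) + (-5639.7) − 2·x
x = (-1907.4 − (-8442.2)) / (-2) = -3267.4 kJ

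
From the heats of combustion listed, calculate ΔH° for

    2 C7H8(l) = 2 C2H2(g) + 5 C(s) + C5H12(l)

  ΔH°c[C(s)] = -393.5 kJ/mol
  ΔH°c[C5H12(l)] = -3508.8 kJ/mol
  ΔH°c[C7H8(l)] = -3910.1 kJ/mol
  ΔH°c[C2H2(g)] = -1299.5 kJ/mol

With combustion enthalpies, reactants minus products:
= [2·(-3910.1)] − [2·(-1299.5) + 5·(-393.5) + 1·(-3508.8)]
= 255.1 kJ/mol

ΔH° = 255.1 kJ/mol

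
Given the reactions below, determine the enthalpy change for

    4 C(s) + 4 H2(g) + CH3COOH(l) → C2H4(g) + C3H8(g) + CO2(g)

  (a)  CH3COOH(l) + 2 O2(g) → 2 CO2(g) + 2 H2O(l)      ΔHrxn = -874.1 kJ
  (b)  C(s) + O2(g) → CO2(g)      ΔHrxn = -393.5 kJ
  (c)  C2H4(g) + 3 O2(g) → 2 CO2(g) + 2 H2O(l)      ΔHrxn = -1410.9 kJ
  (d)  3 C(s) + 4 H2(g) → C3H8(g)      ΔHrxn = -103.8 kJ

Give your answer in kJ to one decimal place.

ΔHrxn = 39.5 kJ

(a) as written: -874.1 kJ
(b) as written: -393.5 kJ
(c) reversed: +1410.9 kJ
(d) as written: -103.8 kJ
ΔHrxn = (1)·(-874.1) + (1)·(-393.5) + (-1)·(-1410.9) + (1)·(-103.8) = 39.5 kJ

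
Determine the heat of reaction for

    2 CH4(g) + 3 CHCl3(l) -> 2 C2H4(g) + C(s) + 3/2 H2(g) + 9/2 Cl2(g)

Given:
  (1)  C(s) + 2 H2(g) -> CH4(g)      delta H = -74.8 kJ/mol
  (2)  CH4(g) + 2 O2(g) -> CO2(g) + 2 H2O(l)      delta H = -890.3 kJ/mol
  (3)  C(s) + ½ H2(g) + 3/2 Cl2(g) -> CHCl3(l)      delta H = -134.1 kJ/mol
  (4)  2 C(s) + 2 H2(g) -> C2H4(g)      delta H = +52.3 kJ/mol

(1) reversed and × 2: (-2)·(-74.8) = +149.6 kJ/mol
(2): not needed.
(3) reversed and × 3: (-3)·(-134.1) = +402.3 kJ/mol
(4) × 2: (2)·(+52.3) = +104.6 kJ/mol
By Hess's law, delta H = (-2)·(-74.8) + (-3)·(-134.1) + (2)·(+52.3) = 656.5 kJ/mol

delta H = 656.5 kJ/mol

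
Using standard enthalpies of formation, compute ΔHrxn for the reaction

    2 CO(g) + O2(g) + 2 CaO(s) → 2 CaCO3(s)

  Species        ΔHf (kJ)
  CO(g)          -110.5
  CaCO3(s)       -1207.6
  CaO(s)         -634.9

Products: 2·(-1207.6) = -2415.2
Reactants: 2·(-110.5) + 1·(+0.0) + 2·(-634.9) = -1490.8
ΔHrxn = (-2415.2) − (-1490.8) = -924.4 kJ

ΔHrxn = -924.4 kJ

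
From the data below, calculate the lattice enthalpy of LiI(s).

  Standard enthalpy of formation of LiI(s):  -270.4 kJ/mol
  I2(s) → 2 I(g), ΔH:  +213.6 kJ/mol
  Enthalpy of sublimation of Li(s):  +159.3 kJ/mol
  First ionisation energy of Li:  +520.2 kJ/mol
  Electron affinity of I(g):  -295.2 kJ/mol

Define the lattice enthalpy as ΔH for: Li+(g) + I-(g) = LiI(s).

ΔHf° = 1·ΔHsub + 1·(ΣIE) + 1/2·D(I2) + 1·EA + U
-270.4 = 1·(+159.3) + 1·(+520.2) + 1/2·(+213.6) + 1·(-295.2) + U
U = -270.4 − (+491.1) = -761.5 kJ/mol

U = -761.5 kJ/mol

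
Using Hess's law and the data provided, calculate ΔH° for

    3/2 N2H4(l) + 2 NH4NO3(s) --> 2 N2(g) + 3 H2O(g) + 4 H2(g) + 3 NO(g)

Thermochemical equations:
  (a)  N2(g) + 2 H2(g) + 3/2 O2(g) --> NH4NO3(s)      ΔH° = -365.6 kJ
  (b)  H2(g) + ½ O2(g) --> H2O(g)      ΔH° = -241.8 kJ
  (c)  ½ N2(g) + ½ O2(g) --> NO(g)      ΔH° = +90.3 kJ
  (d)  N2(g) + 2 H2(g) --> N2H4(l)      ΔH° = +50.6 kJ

(a) reversed and × 2 (reverse to put NH4NO3(s) on the reactant side; ×2 to match 2 NH4NO3(s) in the target): (-2)·(-365.6) = +731.2 kJ
(b) × 3 (scale by 3 for the 3 H2O(g)): (3)·(-241.8) = -725.4 kJ
(c) × 3 (scale by 3 for the 3 NO(g)): (3)·(+90.3) = +270.9 kJ
(d) reversed and × 3/2 (N2H4(l) must end up as a reactant; ×3/2 to match 3/2 N2H4(l) in the target): (-3/2)·(+50.6) = -75.9 kJ
ΔH° = (-2)·(-365.6) + (3)·(-241.8) + (3)·(+90.3) + (-3/2)·(+50.6) = 200.8 kJ

ΔH° = 200.8 kJ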